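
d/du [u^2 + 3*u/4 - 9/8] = 2*u + 3/4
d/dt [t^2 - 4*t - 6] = 2*t - 4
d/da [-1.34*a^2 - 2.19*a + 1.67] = -2.68*a - 2.19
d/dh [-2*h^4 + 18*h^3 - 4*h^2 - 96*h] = -8*h^3 + 54*h^2 - 8*h - 96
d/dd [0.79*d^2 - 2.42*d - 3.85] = 1.58*d - 2.42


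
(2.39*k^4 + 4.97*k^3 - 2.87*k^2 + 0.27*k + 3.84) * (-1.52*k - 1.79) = -3.6328*k^5 - 11.8325*k^4 - 4.5339*k^3 + 4.7269*k^2 - 6.3201*k - 6.8736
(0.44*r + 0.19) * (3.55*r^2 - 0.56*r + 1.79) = 1.562*r^3 + 0.4281*r^2 + 0.6812*r + 0.3401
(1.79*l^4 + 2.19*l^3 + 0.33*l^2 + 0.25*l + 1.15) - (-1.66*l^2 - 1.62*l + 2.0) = 1.79*l^4 + 2.19*l^3 + 1.99*l^2 + 1.87*l - 0.85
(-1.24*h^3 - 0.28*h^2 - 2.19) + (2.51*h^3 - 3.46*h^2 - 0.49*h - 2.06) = 1.27*h^3 - 3.74*h^2 - 0.49*h - 4.25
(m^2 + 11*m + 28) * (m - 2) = m^3 + 9*m^2 + 6*m - 56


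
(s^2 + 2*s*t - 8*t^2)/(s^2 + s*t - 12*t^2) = (s - 2*t)/(s - 3*t)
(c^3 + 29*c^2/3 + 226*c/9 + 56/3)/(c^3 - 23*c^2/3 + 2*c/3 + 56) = (c^2 + 22*c/3 + 8)/(c^2 - 10*c + 24)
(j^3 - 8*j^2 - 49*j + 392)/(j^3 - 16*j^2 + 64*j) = (j^2 - 49)/(j*(j - 8))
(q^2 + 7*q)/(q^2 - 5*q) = (q + 7)/(q - 5)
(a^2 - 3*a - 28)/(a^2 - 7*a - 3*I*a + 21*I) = (a + 4)/(a - 3*I)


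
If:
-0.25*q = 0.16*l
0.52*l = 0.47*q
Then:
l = 0.00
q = 0.00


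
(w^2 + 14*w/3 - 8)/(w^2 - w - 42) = (w - 4/3)/(w - 7)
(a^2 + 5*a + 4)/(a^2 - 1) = (a + 4)/(a - 1)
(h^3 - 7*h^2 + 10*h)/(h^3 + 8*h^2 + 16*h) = (h^2 - 7*h + 10)/(h^2 + 8*h + 16)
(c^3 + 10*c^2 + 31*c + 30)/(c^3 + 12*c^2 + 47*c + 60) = (c + 2)/(c + 4)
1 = 1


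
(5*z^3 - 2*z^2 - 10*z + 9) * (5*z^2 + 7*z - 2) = 25*z^5 + 25*z^4 - 74*z^3 - 21*z^2 + 83*z - 18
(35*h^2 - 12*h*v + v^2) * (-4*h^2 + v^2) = -140*h^4 + 48*h^3*v + 31*h^2*v^2 - 12*h*v^3 + v^4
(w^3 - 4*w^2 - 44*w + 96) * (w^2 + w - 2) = w^5 - 3*w^4 - 50*w^3 + 60*w^2 + 184*w - 192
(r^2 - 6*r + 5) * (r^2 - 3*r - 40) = r^4 - 9*r^3 - 17*r^2 + 225*r - 200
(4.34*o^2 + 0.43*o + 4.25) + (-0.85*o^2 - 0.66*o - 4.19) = 3.49*o^2 - 0.23*o + 0.0599999999999996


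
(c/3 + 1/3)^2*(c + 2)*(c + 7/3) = c^4/9 + 19*c^3/27 + 43*c^2/27 + 41*c/27 + 14/27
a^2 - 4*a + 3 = (a - 3)*(a - 1)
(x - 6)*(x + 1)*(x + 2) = x^3 - 3*x^2 - 16*x - 12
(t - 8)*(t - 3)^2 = t^3 - 14*t^2 + 57*t - 72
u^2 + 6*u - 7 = (u - 1)*(u + 7)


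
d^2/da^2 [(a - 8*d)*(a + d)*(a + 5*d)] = 6*a - 4*d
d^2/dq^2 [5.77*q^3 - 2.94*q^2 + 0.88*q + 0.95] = 34.62*q - 5.88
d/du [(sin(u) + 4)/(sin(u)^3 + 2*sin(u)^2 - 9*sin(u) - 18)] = (-2*sin(u)^3 - 14*sin(u)^2 - 16*sin(u) + 18)*cos(u)/(sin(u)^3 + 2*sin(u)^2 - 9*sin(u) - 18)^2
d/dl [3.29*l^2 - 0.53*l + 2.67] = 6.58*l - 0.53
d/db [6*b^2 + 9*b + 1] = 12*b + 9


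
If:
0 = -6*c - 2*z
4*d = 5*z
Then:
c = -z/3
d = 5*z/4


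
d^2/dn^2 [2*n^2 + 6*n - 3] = 4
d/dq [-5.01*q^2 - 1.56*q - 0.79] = -10.02*q - 1.56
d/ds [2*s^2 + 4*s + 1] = 4*s + 4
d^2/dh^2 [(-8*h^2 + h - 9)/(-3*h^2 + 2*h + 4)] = 2*(39*h^3 + 531*h^2 - 198*h + 280)/(27*h^6 - 54*h^5 - 72*h^4 + 136*h^3 + 96*h^2 - 96*h - 64)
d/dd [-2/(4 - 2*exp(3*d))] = -3*exp(3*d)/(exp(3*d) - 2)^2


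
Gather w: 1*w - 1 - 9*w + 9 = 8 - 8*w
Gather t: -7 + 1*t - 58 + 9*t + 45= 10*t - 20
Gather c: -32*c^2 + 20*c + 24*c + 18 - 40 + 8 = -32*c^2 + 44*c - 14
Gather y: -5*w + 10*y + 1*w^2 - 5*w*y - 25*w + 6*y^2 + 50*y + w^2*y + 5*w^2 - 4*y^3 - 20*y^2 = 6*w^2 - 30*w - 4*y^3 - 14*y^2 + y*(w^2 - 5*w + 60)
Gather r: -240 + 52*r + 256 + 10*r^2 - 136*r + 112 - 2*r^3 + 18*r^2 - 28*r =-2*r^3 + 28*r^2 - 112*r + 128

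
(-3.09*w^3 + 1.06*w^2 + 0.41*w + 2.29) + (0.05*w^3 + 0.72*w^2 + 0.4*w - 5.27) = -3.04*w^3 + 1.78*w^2 + 0.81*w - 2.98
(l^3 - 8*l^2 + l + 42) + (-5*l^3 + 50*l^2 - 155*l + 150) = -4*l^3 + 42*l^2 - 154*l + 192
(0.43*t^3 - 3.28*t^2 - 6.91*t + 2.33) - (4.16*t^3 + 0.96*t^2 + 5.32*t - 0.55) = -3.73*t^3 - 4.24*t^2 - 12.23*t + 2.88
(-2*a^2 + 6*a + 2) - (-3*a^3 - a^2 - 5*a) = 3*a^3 - a^2 + 11*a + 2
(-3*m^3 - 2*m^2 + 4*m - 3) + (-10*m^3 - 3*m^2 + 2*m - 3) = -13*m^3 - 5*m^2 + 6*m - 6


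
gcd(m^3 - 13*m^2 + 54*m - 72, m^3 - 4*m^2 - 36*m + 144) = m^2 - 10*m + 24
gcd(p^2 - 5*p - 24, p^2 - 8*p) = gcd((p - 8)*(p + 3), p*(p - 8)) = p - 8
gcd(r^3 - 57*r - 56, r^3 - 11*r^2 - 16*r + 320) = r - 8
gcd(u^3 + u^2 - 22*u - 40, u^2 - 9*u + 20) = u - 5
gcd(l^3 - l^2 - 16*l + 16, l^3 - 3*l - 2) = 1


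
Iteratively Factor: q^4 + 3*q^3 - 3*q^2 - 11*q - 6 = (q - 2)*(q^3 + 5*q^2 + 7*q + 3) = (q - 2)*(q + 1)*(q^2 + 4*q + 3) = (q - 2)*(q + 1)^2*(q + 3)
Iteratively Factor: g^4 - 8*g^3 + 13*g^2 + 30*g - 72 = (g - 3)*(g^3 - 5*g^2 - 2*g + 24) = (g - 3)*(g + 2)*(g^2 - 7*g + 12) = (g - 4)*(g - 3)*(g + 2)*(g - 3)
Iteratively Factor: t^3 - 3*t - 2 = (t + 1)*(t^2 - t - 2) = (t - 2)*(t + 1)*(t + 1)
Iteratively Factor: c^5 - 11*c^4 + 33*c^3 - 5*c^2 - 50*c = (c - 5)*(c^4 - 6*c^3 + 3*c^2 + 10*c) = (c - 5)*(c + 1)*(c^3 - 7*c^2 + 10*c) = (c - 5)^2*(c + 1)*(c^2 - 2*c) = (c - 5)^2*(c - 2)*(c + 1)*(c)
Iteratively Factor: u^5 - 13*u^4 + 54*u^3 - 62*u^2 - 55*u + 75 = (u - 3)*(u^4 - 10*u^3 + 24*u^2 + 10*u - 25) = (u - 5)*(u - 3)*(u^3 - 5*u^2 - u + 5) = (u - 5)*(u - 3)*(u + 1)*(u^2 - 6*u + 5) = (u - 5)*(u - 3)*(u - 1)*(u + 1)*(u - 5)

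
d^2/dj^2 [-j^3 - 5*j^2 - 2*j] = -6*j - 10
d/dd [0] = 0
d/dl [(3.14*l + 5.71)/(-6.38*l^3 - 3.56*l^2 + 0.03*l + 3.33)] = (40.0664*l^3 + 120.4678*l^2 + 40.6552*l + 10.2849)/(40.7044*l^6 + 45.4256*l^5 + 12.2908*l^4 - 42.7044*l^3 - 23.7087*l^2 + 0.1998*l + 11.0889)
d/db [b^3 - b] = 3*b^2 - 1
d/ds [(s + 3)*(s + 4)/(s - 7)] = (s^2 - 14*s - 61)/(s^2 - 14*s + 49)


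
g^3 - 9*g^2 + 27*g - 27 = (g - 3)^3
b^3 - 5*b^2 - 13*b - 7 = (b - 7)*(b + 1)^2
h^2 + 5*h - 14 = (h - 2)*(h + 7)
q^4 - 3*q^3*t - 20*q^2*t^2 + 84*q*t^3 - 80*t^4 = (q - 4*t)*(q - 2*t)^2*(q + 5*t)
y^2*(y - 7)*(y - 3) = y^4 - 10*y^3 + 21*y^2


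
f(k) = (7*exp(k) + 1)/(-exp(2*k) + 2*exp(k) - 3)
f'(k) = (7*exp(k) + 1)*(2*exp(2*k) - 2*exp(k))/(-exp(2*k) + 2*exp(k) - 3)^2 + 7*exp(k)/(-exp(2*k) + 2*exp(k) - 3)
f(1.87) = -1.45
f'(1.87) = 1.79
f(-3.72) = -0.40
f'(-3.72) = -0.06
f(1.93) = -1.34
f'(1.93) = 1.65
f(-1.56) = -0.94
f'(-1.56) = -0.68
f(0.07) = -4.24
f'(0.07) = -3.41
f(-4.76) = -0.36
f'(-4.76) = -0.02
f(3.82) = -0.16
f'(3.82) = 0.17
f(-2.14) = -0.66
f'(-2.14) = -0.35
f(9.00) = 0.00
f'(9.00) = 0.00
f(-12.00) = -0.33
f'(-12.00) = 0.00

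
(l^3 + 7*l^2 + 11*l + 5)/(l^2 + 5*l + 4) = (l^2 + 6*l + 5)/(l + 4)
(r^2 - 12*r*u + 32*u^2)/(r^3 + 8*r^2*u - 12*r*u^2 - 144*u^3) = (r - 8*u)/(r^2 + 12*r*u + 36*u^2)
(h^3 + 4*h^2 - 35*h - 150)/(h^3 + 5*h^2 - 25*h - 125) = (h - 6)/(h - 5)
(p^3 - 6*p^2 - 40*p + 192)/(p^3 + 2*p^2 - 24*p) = (p - 8)/p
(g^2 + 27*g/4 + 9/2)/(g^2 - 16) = (4*g^2 + 27*g + 18)/(4*(g^2 - 16))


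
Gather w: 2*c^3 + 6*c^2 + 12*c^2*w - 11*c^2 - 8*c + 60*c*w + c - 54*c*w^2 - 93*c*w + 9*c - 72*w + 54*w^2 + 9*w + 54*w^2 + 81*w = 2*c^3 - 5*c^2 + 2*c + w^2*(108 - 54*c) + w*(12*c^2 - 33*c + 18)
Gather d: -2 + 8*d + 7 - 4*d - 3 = 4*d + 2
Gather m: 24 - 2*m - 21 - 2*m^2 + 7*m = -2*m^2 + 5*m + 3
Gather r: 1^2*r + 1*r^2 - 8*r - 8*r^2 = -7*r^2 - 7*r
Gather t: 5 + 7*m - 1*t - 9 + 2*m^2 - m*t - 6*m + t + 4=2*m^2 - m*t + m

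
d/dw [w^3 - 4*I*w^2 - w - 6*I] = 3*w^2 - 8*I*w - 1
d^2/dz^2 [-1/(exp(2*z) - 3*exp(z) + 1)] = (-2*(2*exp(z) - 3)^2*exp(z) + (4*exp(z) - 3)*(exp(2*z) - 3*exp(z) + 1))*exp(z)/(exp(2*z) - 3*exp(z) + 1)^3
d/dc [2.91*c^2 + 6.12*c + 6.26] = 5.82*c + 6.12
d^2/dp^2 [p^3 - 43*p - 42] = 6*p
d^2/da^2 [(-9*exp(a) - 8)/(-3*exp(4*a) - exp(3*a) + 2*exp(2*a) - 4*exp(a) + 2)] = (729*exp(8*a) + 1449*exp(7*a) + 480*exp(6*a) - 1530*exp(5*a) + 808*exp(4*a) + 1266*exp(3*a) - 264*exp(2*a) + 72*exp(a) + 100)*exp(a)/(27*exp(12*a) + 27*exp(11*a) - 45*exp(10*a) + 73*exp(9*a) + 48*exp(8*a) - 156*exp(7*a) + 154*exp(6*a) - 24*exp(5*a) - 132*exp(4*a) + 172*exp(3*a) - 120*exp(2*a) + 48*exp(a) - 8)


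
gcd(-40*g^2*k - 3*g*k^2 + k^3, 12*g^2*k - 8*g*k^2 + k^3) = k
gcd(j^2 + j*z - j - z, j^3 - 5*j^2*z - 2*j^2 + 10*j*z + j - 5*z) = j - 1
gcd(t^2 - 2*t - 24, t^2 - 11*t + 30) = t - 6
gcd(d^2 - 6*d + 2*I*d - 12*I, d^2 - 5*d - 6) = d - 6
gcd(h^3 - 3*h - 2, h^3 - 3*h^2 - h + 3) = h + 1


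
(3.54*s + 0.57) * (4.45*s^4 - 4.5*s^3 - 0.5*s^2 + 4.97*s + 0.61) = 15.753*s^5 - 13.3935*s^4 - 4.335*s^3 + 17.3088*s^2 + 4.9923*s + 0.3477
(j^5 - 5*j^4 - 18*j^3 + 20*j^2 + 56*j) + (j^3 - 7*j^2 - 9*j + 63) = j^5 - 5*j^4 - 17*j^3 + 13*j^2 + 47*j + 63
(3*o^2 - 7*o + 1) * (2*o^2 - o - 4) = 6*o^4 - 17*o^3 - 3*o^2 + 27*o - 4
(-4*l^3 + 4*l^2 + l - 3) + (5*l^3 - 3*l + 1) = l^3 + 4*l^2 - 2*l - 2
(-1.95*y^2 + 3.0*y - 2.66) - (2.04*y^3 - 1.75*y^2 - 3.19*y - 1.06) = -2.04*y^3 - 0.2*y^2 + 6.19*y - 1.6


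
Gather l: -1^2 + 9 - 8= 0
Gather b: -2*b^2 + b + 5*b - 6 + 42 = -2*b^2 + 6*b + 36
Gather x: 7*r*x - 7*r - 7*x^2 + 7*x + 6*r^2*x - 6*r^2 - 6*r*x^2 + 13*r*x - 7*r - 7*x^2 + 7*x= -6*r^2 - 14*r + x^2*(-6*r - 14) + x*(6*r^2 + 20*r + 14)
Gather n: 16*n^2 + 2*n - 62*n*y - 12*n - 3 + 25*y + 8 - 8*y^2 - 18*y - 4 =16*n^2 + n*(-62*y - 10) - 8*y^2 + 7*y + 1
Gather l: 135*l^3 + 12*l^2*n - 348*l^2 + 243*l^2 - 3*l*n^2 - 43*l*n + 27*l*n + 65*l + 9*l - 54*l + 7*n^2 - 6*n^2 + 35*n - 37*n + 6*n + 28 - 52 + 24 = 135*l^3 + l^2*(12*n - 105) + l*(-3*n^2 - 16*n + 20) + n^2 + 4*n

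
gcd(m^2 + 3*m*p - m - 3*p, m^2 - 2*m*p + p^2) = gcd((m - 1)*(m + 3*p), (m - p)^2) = 1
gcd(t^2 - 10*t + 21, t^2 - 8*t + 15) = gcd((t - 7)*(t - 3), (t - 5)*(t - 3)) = t - 3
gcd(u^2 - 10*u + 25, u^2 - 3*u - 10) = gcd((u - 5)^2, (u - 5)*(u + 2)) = u - 5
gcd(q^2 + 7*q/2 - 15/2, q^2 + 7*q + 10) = q + 5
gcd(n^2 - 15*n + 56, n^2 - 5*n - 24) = n - 8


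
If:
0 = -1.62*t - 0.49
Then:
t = -0.30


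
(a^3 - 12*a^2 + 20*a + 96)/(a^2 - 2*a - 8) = (a^2 - 14*a + 48)/(a - 4)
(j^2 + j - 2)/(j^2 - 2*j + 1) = (j + 2)/(j - 1)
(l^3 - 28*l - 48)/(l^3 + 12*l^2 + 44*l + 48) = (l - 6)/(l + 6)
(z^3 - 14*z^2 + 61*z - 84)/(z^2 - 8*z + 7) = (z^2 - 7*z + 12)/(z - 1)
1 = 1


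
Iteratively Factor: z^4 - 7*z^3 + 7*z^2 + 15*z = (z)*(z^3 - 7*z^2 + 7*z + 15) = z*(z - 3)*(z^2 - 4*z - 5) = z*(z - 5)*(z - 3)*(z + 1)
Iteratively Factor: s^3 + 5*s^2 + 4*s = (s + 4)*(s^2 + s) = s*(s + 4)*(s + 1)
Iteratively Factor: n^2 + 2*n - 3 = (n + 3)*(n - 1)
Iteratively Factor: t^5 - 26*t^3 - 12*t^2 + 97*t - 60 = (t - 1)*(t^4 + t^3 - 25*t^2 - 37*t + 60) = (t - 1)*(t + 3)*(t^3 - 2*t^2 - 19*t + 20) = (t - 1)^2*(t + 3)*(t^2 - t - 20) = (t - 1)^2*(t + 3)*(t + 4)*(t - 5)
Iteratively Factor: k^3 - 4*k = (k)*(k^2 - 4) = k*(k - 2)*(k + 2)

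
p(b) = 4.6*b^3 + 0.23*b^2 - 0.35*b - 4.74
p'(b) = 13.8*b^2 + 0.46*b - 0.35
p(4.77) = 498.07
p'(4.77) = 315.83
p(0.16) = -4.77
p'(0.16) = 0.08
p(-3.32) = -169.38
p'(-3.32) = 150.23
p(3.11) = 134.77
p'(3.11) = 134.56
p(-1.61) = -22.78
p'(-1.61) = 34.68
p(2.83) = 100.37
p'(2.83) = 111.47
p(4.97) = 563.91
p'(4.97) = 342.81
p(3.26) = 155.93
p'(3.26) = 147.81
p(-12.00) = -7916.22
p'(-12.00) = 1981.33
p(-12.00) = -7916.22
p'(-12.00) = 1981.33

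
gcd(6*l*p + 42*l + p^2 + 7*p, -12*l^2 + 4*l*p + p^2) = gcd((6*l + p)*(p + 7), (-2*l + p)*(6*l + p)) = 6*l + p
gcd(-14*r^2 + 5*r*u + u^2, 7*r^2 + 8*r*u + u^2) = 7*r + u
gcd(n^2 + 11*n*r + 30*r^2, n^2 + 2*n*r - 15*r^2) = n + 5*r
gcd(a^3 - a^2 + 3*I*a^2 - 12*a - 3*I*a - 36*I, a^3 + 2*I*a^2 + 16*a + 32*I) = 1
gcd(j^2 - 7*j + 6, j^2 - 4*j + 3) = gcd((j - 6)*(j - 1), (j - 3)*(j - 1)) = j - 1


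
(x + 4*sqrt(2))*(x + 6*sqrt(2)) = x^2 + 10*sqrt(2)*x + 48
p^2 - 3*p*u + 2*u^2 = (p - 2*u)*(p - u)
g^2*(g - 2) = g^3 - 2*g^2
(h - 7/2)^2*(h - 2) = h^3 - 9*h^2 + 105*h/4 - 49/2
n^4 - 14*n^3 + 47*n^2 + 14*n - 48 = (n - 8)*(n - 6)*(n - 1)*(n + 1)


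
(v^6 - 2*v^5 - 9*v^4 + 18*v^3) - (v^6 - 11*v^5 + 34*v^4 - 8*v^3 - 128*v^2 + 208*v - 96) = 9*v^5 - 43*v^4 + 26*v^3 + 128*v^2 - 208*v + 96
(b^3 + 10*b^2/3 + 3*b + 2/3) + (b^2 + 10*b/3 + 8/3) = b^3 + 13*b^2/3 + 19*b/3 + 10/3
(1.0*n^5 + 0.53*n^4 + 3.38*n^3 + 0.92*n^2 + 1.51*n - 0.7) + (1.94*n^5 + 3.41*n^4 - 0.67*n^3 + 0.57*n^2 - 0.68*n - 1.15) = 2.94*n^5 + 3.94*n^4 + 2.71*n^3 + 1.49*n^2 + 0.83*n - 1.85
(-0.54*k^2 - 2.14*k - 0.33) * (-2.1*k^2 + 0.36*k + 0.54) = 1.134*k^4 + 4.2996*k^3 - 0.369*k^2 - 1.2744*k - 0.1782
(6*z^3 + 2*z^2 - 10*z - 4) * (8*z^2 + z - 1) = 48*z^5 + 22*z^4 - 84*z^3 - 44*z^2 + 6*z + 4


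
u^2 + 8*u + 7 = (u + 1)*(u + 7)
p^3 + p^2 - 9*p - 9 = (p - 3)*(p + 1)*(p + 3)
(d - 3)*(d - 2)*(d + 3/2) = d^3 - 7*d^2/2 - 3*d/2 + 9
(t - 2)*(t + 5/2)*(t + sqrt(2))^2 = t^4 + t^3/2 + 2*sqrt(2)*t^3 - 3*t^2 + sqrt(2)*t^2 - 10*sqrt(2)*t + t - 10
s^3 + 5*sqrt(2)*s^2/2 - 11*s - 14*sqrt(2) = (s - 2*sqrt(2))*(s + sqrt(2))*(s + 7*sqrt(2)/2)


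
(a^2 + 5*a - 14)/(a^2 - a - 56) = (a - 2)/(a - 8)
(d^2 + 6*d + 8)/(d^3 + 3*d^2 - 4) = (d + 4)/(d^2 + d - 2)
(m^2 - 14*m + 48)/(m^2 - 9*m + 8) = (m - 6)/(m - 1)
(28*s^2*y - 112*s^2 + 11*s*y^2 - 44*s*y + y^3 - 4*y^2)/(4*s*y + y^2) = 7*s - 28*s/y + y - 4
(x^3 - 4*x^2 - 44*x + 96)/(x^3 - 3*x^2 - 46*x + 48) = (x - 2)/(x - 1)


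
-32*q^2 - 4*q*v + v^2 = (-8*q + v)*(4*q + v)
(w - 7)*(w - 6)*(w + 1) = w^3 - 12*w^2 + 29*w + 42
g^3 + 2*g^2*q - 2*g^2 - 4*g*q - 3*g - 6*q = (g - 3)*(g + 1)*(g + 2*q)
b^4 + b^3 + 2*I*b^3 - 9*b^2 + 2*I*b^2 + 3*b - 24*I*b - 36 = (b - 3)*(b + 4)*(b - I)*(b + 3*I)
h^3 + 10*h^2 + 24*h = h*(h + 4)*(h + 6)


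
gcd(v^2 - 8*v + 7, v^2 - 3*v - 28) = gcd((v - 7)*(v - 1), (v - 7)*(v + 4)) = v - 7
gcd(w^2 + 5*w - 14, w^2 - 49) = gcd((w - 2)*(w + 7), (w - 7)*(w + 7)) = w + 7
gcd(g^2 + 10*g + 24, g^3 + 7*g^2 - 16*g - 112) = g + 4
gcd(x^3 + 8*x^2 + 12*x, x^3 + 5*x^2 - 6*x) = x^2 + 6*x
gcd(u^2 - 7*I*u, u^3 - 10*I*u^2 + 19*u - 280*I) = u - 7*I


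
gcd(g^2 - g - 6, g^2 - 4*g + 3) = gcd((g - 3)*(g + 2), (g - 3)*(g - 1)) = g - 3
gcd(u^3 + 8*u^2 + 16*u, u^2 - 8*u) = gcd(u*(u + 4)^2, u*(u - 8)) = u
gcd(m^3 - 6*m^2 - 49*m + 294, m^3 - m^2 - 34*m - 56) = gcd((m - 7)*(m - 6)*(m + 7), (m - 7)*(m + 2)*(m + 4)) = m - 7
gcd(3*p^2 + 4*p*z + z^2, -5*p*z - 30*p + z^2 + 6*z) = 1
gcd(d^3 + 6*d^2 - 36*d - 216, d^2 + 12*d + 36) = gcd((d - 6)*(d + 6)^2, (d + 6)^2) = d^2 + 12*d + 36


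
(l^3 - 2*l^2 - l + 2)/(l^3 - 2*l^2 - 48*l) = (-l^3 + 2*l^2 + l - 2)/(l*(-l^2 + 2*l + 48))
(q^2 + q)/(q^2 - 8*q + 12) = q*(q + 1)/(q^2 - 8*q + 12)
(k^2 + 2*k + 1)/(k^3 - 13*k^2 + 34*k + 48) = (k + 1)/(k^2 - 14*k + 48)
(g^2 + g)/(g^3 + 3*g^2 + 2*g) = 1/(g + 2)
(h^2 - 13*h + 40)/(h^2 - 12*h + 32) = (h - 5)/(h - 4)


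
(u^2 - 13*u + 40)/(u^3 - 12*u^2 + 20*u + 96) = (u - 5)/(u^2 - 4*u - 12)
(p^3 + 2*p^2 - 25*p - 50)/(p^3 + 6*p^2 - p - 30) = (p^2 - 3*p - 10)/(p^2 + p - 6)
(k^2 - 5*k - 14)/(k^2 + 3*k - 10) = (k^2 - 5*k - 14)/(k^2 + 3*k - 10)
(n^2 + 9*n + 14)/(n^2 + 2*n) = (n + 7)/n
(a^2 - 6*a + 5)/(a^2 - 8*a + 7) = (a - 5)/(a - 7)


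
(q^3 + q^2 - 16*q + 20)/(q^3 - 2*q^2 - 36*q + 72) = (q^2 + 3*q - 10)/(q^2 - 36)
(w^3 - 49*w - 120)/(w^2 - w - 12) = (w^2 - 3*w - 40)/(w - 4)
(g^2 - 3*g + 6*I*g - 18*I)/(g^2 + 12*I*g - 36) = (g - 3)/(g + 6*I)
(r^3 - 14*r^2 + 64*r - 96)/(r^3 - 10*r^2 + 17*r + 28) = (r^2 - 10*r + 24)/(r^2 - 6*r - 7)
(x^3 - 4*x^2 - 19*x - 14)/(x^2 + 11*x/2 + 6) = 2*(x^3 - 4*x^2 - 19*x - 14)/(2*x^2 + 11*x + 12)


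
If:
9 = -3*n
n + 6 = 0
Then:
No Solution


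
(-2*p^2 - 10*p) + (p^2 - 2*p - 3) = -p^2 - 12*p - 3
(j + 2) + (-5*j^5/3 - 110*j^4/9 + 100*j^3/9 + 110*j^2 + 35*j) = -5*j^5/3 - 110*j^4/9 + 100*j^3/9 + 110*j^2 + 36*j + 2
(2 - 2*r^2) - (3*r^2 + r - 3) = -5*r^2 - r + 5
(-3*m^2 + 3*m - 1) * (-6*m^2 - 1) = 18*m^4 - 18*m^3 + 9*m^2 - 3*m + 1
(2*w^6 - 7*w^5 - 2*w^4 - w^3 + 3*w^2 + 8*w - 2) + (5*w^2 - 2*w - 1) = 2*w^6 - 7*w^5 - 2*w^4 - w^3 + 8*w^2 + 6*w - 3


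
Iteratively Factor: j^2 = (j)*(j)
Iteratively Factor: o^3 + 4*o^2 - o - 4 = (o + 4)*(o^2 - 1) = (o - 1)*(o + 4)*(o + 1)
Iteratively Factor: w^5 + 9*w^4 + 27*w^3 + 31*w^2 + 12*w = (w + 1)*(w^4 + 8*w^3 + 19*w^2 + 12*w) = w*(w + 1)*(w^3 + 8*w^2 + 19*w + 12) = w*(w + 1)*(w + 3)*(w^2 + 5*w + 4) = w*(w + 1)*(w + 3)*(w + 4)*(w + 1)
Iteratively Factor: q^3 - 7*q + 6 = (q - 2)*(q^2 + 2*q - 3) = (q - 2)*(q + 3)*(q - 1)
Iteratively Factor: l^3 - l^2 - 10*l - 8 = (l + 1)*(l^2 - 2*l - 8) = (l - 4)*(l + 1)*(l + 2)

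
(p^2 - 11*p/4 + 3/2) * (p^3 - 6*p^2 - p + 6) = p^5 - 35*p^4/4 + 17*p^3 - p^2/4 - 18*p + 9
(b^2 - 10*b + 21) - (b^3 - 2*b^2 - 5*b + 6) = -b^3 + 3*b^2 - 5*b + 15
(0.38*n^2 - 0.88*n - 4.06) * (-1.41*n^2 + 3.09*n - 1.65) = -0.5358*n^4 + 2.415*n^3 + 2.3784*n^2 - 11.0934*n + 6.699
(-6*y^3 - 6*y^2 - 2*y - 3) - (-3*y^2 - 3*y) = -6*y^3 - 3*y^2 + y - 3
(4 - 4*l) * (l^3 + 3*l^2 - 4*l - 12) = -4*l^4 - 8*l^3 + 28*l^2 + 32*l - 48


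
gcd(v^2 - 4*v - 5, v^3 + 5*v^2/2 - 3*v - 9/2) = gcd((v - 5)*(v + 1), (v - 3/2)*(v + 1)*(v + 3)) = v + 1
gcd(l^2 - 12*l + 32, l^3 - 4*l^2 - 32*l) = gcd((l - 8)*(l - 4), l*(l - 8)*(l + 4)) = l - 8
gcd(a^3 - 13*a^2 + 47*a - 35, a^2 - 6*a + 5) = a^2 - 6*a + 5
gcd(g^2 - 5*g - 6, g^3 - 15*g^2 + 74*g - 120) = g - 6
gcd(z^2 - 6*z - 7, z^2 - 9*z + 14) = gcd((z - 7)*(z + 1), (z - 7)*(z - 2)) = z - 7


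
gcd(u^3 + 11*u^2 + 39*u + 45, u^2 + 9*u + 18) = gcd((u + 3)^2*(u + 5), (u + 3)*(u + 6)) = u + 3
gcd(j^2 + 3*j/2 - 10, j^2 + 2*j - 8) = j + 4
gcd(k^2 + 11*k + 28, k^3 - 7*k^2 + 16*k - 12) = 1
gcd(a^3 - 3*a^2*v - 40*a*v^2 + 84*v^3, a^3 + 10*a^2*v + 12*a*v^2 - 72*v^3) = -a^2 - 4*a*v + 12*v^2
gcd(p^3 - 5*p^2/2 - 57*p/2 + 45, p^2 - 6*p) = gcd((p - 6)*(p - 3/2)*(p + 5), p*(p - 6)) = p - 6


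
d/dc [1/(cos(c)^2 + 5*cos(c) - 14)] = (2*cos(c) + 5)*sin(c)/(cos(c)^2 + 5*cos(c) - 14)^2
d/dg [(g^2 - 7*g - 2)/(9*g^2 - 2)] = (63*g^2 + 32*g + 14)/(81*g^4 - 36*g^2 + 4)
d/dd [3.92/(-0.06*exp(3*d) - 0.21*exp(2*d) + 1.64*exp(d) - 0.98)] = (0.7056*exp(2*d) + 1.6464*exp(d) - 6.4288)*exp(d)/(0.06*exp(3*d) + 0.21*exp(2*d) - 1.64*exp(d) + 0.98)^2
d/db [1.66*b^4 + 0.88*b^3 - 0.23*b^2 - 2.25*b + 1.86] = 6.64*b^3 + 2.64*b^2 - 0.46*b - 2.25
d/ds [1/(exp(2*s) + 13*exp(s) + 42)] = (-2*exp(s) - 13)*exp(s)/(exp(2*s) + 13*exp(s) + 42)^2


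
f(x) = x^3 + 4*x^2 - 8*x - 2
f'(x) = 3*x^2 + 8*x - 8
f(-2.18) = 24.09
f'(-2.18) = -11.18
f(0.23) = -3.62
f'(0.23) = -6.00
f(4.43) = 128.00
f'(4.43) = 86.31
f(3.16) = 44.22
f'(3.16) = 47.24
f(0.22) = -3.56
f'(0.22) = -6.09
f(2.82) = 29.68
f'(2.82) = 38.42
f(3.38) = 55.27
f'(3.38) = 53.31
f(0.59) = -5.12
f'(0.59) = -2.24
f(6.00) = 310.00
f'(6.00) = 148.00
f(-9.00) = -335.00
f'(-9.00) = 163.00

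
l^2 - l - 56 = (l - 8)*(l + 7)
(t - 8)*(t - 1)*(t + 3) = t^3 - 6*t^2 - 19*t + 24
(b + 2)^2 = b^2 + 4*b + 4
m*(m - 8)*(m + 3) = m^3 - 5*m^2 - 24*m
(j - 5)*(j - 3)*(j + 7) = j^3 - j^2 - 41*j + 105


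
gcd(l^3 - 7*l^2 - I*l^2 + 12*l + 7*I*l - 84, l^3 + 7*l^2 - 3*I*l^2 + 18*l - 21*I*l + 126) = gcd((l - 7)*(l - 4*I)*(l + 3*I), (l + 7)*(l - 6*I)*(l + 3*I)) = l + 3*I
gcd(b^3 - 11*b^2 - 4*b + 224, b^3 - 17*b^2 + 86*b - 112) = b^2 - 15*b + 56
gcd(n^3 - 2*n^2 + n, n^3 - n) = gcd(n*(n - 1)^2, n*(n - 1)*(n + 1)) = n^2 - n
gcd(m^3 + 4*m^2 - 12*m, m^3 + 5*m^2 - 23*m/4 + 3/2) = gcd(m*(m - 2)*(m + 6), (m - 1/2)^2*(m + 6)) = m + 6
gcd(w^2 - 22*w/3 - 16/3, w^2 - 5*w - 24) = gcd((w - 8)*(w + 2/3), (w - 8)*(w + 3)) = w - 8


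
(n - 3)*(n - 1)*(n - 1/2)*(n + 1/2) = n^4 - 4*n^3 + 11*n^2/4 + n - 3/4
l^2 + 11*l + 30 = (l + 5)*(l + 6)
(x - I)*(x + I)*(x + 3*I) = x^3 + 3*I*x^2 + x + 3*I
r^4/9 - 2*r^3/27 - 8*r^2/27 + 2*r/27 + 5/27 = (r/3 + 1/3)^2*(r - 5/3)*(r - 1)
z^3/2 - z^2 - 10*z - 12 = (z/2 + 1)*(z - 6)*(z + 2)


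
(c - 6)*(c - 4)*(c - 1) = c^3 - 11*c^2 + 34*c - 24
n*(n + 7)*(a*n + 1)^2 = a^2*n^4 + 7*a^2*n^3 + 2*a*n^3 + 14*a*n^2 + n^2 + 7*n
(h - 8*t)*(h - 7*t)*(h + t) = h^3 - 14*h^2*t + 41*h*t^2 + 56*t^3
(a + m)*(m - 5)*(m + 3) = a*m^2 - 2*a*m - 15*a + m^3 - 2*m^2 - 15*m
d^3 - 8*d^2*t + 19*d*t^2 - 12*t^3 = (d - 4*t)*(d - 3*t)*(d - t)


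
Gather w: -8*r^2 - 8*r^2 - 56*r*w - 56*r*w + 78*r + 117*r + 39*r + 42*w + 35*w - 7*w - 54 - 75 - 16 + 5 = -16*r^2 + 234*r + w*(70 - 112*r) - 140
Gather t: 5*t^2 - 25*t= 5*t^2 - 25*t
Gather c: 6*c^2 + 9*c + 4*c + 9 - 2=6*c^2 + 13*c + 7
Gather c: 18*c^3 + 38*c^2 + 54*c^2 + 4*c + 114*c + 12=18*c^3 + 92*c^2 + 118*c + 12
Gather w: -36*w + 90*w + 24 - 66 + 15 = 54*w - 27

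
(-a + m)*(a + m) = -a^2 + m^2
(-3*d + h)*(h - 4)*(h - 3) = -3*d*h^2 + 21*d*h - 36*d + h^3 - 7*h^2 + 12*h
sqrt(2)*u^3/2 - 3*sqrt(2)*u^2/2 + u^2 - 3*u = u*(u - 3)*(sqrt(2)*u/2 + 1)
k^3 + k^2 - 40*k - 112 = (k - 7)*(k + 4)^2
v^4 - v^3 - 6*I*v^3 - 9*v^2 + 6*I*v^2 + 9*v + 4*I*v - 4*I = (v - 4*I)*(v - I)*(-I*v + I)*(I*v + 1)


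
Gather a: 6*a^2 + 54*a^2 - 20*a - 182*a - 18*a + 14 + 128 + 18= 60*a^2 - 220*a + 160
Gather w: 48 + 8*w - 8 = 8*w + 40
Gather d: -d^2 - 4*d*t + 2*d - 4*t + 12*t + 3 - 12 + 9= -d^2 + d*(2 - 4*t) + 8*t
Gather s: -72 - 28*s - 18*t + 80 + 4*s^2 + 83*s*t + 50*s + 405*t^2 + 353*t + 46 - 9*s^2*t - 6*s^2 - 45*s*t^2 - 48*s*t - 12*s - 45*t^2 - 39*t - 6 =s^2*(-9*t - 2) + s*(-45*t^2 + 35*t + 10) + 360*t^2 + 296*t + 48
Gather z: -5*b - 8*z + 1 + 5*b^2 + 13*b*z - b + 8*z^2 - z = 5*b^2 - 6*b + 8*z^2 + z*(13*b - 9) + 1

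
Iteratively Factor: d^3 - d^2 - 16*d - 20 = (d - 5)*(d^2 + 4*d + 4) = (d - 5)*(d + 2)*(d + 2)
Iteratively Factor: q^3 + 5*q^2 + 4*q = (q)*(q^2 + 5*q + 4) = q*(q + 1)*(q + 4)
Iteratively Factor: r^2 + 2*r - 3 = (r + 3)*(r - 1)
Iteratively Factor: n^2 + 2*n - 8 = (n - 2)*(n + 4)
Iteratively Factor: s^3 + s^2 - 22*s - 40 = (s - 5)*(s^2 + 6*s + 8) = (s - 5)*(s + 2)*(s + 4)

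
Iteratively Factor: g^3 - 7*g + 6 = (g - 2)*(g^2 + 2*g - 3) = (g - 2)*(g + 3)*(g - 1)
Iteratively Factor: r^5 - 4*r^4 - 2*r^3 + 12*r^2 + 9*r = (r - 3)*(r^4 - r^3 - 5*r^2 - 3*r) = r*(r - 3)*(r^3 - r^2 - 5*r - 3) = r*(r - 3)*(r + 1)*(r^2 - 2*r - 3) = r*(r - 3)*(r + 1)^2*(r - 3)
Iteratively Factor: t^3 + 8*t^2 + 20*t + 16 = (t + 2)*(t^2 + 6*t + 8) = (t + 2)*(t + 4)*(t + 2)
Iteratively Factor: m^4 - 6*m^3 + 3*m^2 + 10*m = (m)*(m^3 - 6*m^2 + 3*m + 10) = m*(m - 2)*(m^2 - 4*m - 5) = m*(m - 5)*(m - 2)*(m + 1)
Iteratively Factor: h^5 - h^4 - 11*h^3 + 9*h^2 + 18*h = (h - 2)*(h^4 + h^3 - 9*h^2 - 9*h) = h*(h - 2)*(h^3 + h^2 - 9*h - 9) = h*(h - 3)*(h - 2)*(h^2 + 4*h + 3) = h*(h - 3)*(h - 2)*(h + 3)*(h + 1)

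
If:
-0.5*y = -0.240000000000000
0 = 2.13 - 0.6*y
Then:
No Solution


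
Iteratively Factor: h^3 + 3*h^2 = (h)*(h^2 + 3*h) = h^2*(h + 3)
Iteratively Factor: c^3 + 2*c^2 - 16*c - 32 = (c + 4)*(c^2 - 2*c - 8) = (c - 4)*(c + 4)*(c + 2)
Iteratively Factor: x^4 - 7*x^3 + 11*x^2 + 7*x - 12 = (x - 3)*(x^3 - 4*x^2 - x + 4) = (x - 3)*(x + 1)*(x^2 - 5*x + 4) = (x - 3)*(x - 1)*(x + 1)*(x - 4)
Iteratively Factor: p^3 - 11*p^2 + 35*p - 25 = (p - 5)*(p^2 - 6*p + 5) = (p - 5)^2*(p - 1)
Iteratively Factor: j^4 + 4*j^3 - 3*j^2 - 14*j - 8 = (j - 2)*(j^3 + 6*j^2 + 9*j + 4) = (j - 2)*(j + 1)*(j^2 + 5*j + 4) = (j - 2)*(j + 1)*(j + 4)*(j + 1)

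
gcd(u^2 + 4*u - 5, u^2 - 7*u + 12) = 1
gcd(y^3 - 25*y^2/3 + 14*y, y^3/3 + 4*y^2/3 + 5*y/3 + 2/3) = 1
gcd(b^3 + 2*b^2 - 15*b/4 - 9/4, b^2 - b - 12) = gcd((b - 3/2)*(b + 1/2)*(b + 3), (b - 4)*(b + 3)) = b + 3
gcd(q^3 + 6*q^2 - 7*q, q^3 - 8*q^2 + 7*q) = q^2 - q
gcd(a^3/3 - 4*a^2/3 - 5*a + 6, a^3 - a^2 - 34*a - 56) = 1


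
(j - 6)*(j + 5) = j^2 - j - 30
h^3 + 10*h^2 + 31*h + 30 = (h + 2)*(h + 3)*(h + 5)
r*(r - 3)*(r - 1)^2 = r^4 - 5*r^3 + 7*r^2 - 3*r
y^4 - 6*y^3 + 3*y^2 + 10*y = y*(y - 5)*(y - 2)*(y + 1)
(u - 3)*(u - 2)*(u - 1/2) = u^3 - 11*u^2/2 + 17*u/2 - 3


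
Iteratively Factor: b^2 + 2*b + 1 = (b + 1)*(b + 1)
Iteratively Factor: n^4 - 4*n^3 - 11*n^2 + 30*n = (n - 2)*(n^3 - 2*n^2 - 15*n) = n*(n - 2)*(n^2 - 2*n - 15) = n*(n - 5)*(n - 2)*(n + 3)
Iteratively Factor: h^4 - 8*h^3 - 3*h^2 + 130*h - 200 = (h - 5)*(h^3 - 3*h^2 - 18*h + 40) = (h - 5)^2*(h^2 + 2*h - 8) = (h - 5)^2*(h + 4)*(h - 2)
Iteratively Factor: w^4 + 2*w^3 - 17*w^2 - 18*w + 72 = (w + 3)*(w^3 - w^2 - 14*w + 24) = (w - 3)*(w + 3)*(w^2 + 2*w - 8) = (w - 3)*(w + 3)*(w + 4)*(w - 2)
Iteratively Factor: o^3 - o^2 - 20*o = (o)*(o^2 - o - 20) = o*(o - 5)*(o + 4)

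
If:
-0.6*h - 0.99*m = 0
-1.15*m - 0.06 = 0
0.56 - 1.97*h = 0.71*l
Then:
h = 0.09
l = 0.55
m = -0.05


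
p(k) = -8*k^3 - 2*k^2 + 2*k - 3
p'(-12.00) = -3406.00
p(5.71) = -1546.14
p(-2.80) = 151.34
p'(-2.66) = -157.17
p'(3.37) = -284.05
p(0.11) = -2.81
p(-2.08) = 56.18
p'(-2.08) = -93.51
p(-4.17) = 533.98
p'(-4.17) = -398.65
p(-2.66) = 128.10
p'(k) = -24*k^2 - 4*k + 2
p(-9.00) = 5649.00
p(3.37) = -325.16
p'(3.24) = -262.90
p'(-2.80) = -174.96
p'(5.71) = -803.34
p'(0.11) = 1.27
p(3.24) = -289.61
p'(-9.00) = -1906.00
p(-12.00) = 13509.00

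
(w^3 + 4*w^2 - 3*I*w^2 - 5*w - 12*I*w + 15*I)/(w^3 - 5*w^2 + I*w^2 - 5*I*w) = (w^3 + w^2*(4 - 3*I) - w*(5 + 12*I) + 15*I)/(w*(w^2 + w*(-5 + I) - 5*I))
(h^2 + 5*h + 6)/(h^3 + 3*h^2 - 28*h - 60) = (h + 3)/(h^2 + h - 30)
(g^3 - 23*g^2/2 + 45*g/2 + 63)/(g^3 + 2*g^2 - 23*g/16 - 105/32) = 16*(g^2 - 13*g + 42)/(16*g^2 + 8*g - 35)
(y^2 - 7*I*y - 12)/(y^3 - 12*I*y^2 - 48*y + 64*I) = (y - 3*I)/(y^2 - 8*I*y - 16)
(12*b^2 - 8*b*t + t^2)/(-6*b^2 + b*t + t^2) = (-6*b + t)/(3*b + t)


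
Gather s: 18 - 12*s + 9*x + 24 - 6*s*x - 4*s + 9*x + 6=s*(-6*x - 16) + 18*x + 48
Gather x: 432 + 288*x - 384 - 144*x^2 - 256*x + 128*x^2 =-16*x^2 + 32*x + 48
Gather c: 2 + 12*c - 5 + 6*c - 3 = 18*c - 6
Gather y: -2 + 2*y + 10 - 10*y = 8 - 8*y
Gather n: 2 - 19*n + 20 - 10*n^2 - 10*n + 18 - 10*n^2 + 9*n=-20*n^2 - 20*n + 40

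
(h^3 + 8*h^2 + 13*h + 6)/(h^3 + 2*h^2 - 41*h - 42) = (h^2 + 7*h + 6)/(h^2 + h - 42)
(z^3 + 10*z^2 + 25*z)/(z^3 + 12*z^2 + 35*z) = (z + 5)/(z + 7)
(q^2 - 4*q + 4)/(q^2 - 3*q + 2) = (q - 2)/(q - 1)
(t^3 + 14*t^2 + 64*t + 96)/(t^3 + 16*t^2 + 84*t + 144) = (t + 4)/(t + 6)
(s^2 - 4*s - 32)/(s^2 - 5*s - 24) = (s + 4)/(s + 3)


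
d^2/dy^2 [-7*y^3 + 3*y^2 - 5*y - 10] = 6 - 42*y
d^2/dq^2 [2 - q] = 0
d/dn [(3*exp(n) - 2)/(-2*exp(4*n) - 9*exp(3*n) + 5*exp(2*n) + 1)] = ((3*exp(n) - 2)*(8*exp(2*n) + 27*exp(n) - 10)*exp(n) - 6*exp(4*n) - 27*exp(3*n) + 15*exp(2*n) + 3)*exp(n)/(2*exp(4*n) + 9*exp(3*n) - 5*exp(2*n) - 1)^2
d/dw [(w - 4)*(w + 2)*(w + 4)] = 3*w^2 + 4*w - 16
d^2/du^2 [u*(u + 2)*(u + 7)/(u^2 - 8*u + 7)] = 2*(143*u^3 - 357*u^2 - 147*u + 1225)/(u^6 - 24*u^5 + 213*u^4 - 848*u^3 + 1491*u^2 - 1176*u + 343)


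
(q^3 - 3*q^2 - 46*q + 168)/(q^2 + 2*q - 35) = (q^2 - 10*q + 24)/(q - 5)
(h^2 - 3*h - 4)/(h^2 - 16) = (h + 1)/(h + 4)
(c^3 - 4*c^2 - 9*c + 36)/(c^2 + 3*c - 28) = (c^2 - 9)/(c + 7)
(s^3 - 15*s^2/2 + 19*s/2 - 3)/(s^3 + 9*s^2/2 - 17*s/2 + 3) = (s - 6)/(s + 6)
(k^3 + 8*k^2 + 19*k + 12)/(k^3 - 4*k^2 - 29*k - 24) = (k + 4)/(k - 8)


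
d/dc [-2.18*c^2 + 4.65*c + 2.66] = 4.65 - 4.36*c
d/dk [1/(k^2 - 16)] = -2*k/(k^2 - 16)^2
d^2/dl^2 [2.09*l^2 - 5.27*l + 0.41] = 4.18000000000000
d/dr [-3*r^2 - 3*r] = -6*r - 3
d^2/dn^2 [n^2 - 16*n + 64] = 2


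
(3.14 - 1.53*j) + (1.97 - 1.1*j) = 5.11 - 2.63*j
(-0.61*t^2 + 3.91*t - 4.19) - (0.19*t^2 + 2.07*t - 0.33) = -0.8*t^2 + 1.84*t - 3.86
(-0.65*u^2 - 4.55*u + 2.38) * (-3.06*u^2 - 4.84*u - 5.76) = 1.989*u^4 + 17.069*u^3 + 18.4832*u^2 + 14.6888*u - 13.7088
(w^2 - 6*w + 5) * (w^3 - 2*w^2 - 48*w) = w^5 - 8*w^4 - 31*w^3 + 278*w^2 - 240*w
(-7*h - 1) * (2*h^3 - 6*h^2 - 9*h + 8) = -14*h^4 + 40*h^3 + 69*h^2 - 47*h - 8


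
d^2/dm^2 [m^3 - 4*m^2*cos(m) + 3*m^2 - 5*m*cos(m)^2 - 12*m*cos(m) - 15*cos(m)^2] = 4*m^2*cos(m) + 16*m*sin(m) + 12*m*cos(m) + 10*m*cos(2*m) + 6*m + 24*sin(m) + 10*sin(2*m) - 8*cos(m) + 30*cos(2*m) + 6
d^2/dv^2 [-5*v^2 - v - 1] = -10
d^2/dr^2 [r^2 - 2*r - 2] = 2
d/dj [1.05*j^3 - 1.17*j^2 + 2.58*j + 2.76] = 3.15*j^2 - 2.34*j + 2.58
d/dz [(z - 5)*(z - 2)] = 2*z - 7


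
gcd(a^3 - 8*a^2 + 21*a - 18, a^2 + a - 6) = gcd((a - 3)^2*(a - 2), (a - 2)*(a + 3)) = a - 2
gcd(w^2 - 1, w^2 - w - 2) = w + 1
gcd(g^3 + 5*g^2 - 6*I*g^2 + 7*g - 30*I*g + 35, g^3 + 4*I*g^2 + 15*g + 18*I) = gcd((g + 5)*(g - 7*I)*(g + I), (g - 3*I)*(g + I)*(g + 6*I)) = g + I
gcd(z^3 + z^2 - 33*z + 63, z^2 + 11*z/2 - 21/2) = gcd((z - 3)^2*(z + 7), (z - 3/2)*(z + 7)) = z + 7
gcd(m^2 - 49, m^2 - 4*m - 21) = m - 7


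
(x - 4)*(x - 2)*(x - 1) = x^3 - 7*x^2 + 14*x - 8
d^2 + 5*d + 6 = (d + 2)*(d + 3)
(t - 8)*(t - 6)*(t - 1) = t^3 - 15*t^2 + 62*t - 48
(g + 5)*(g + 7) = g^2 + 12*g + 35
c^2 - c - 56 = (c - 8)*(c + 7)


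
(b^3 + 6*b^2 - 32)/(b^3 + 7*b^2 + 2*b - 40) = (b + 4)/(b + 5)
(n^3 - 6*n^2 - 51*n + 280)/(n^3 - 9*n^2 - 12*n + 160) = (n + 7)/(n + 4)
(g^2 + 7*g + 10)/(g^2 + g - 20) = (g + 2)/(g - 4)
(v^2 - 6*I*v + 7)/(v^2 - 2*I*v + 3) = (v - 7*I)/(v - 3*I)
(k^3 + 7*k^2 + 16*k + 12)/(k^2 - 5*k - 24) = (k^2 + 4*k + 4)/(k - 8)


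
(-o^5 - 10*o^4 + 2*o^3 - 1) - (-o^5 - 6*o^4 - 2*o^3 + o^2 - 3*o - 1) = -4*o^4 + 4*o^3 - o^2 + 3*o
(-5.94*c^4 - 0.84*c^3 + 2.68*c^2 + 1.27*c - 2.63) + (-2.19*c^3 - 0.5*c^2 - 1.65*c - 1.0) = -5.94*c^4 - 3.03*c^3 + 2.18*c^2 - 0.38*c - 3.63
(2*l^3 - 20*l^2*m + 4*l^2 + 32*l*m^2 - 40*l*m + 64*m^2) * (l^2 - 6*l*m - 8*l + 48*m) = 2*l^5 - 32*l^4*m - 12*l^4 + 152*l^3*m^2 + 192*l^3*m - 32*l^3 - 192*l^2*m^3 - 912*l^2*m^2 + 512*l^2*m + 1152*l*m^3 - 2432*l*m^2 + 3072*m^3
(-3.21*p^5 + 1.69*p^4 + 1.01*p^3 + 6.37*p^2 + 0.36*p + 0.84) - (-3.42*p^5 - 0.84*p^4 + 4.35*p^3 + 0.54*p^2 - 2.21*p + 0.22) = 0.21*p^5 + 2.53*p^4 - 3.34*p^3 + 5.83*p^2 + 2.57*p + 0.62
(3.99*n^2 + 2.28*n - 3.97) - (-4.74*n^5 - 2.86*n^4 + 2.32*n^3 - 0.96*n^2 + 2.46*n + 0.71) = 4.74*n^5 + 2.86*n^4 - 2.32*n^3 + 4.95*n^2 - 0.18*n - 4.68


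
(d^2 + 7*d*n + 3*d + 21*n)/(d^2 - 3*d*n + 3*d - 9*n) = (d + 7*n)/(d - 3*n)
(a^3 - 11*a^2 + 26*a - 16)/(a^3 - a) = (a^2 - 10*a + 16)/(a*(a + 1))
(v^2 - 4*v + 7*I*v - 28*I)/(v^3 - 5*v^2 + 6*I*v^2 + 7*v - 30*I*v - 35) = (v - 4)/(v^2 - v*(5 + I) + 5*I)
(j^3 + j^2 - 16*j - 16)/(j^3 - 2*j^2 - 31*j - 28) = (j - 4)/(j - 7)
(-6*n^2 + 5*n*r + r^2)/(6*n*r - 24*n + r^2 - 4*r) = (-n + r)/(r - 4)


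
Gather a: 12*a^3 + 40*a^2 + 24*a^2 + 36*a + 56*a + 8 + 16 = 12*a^3 + 64*a^2 + 92*a + 24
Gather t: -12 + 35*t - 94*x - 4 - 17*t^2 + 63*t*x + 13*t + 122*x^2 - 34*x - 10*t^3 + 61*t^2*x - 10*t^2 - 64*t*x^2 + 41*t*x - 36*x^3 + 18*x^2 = -10*t^3 + t^2*(61*x - 27) + t*(-64*x^2 + 104*x + 48) - 36*x^3 + 140*x^2 - 128*x - 16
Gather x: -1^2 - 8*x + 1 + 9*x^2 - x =9*x^2 - 9*x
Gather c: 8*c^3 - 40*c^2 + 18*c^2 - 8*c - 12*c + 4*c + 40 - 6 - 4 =8*c^3 - 22*c^2 - 16*c + 30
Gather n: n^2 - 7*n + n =n^2 - 6*n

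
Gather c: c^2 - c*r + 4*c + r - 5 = c^2 + c*(4 - r) + r - 5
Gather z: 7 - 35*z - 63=-35*z - 56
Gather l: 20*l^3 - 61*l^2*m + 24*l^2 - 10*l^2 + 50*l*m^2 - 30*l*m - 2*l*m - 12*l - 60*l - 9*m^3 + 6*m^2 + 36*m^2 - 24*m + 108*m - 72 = 20*l^3 + l^2*(14 - 61*m) + l*(50*m^2 - 32*m - 72) - 9*m^3 + 42*m^2 + 84*m - 72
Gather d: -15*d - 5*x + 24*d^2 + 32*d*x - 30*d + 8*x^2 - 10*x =24*d^2 + d*(32*x - 45) + 8*x^2 - 15*x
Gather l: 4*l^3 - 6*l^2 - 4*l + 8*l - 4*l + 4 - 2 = 4*l^3 - 6*l^2 + 2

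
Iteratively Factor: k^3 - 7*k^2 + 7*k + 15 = (k - 5)*(k^2 - 2*k - 3) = (k - 5)*(k + 1)*(k - 3)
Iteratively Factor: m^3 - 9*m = (m + 3)*(m^2 - 3*m) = (m - 3)*(m + 3)*(m)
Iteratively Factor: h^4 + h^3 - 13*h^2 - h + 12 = (h - 3)*(h^3 + 4*h^2 - h - 4) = (h - 3)*(h + 1)*(h^2 + 3*h - 4) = (h - 3)*(h + 1)*(h + 4)*(h - 1)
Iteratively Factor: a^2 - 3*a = (a - 3)*(a)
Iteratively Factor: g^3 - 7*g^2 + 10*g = (g)*(g^2 - 7*g + 10) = g*(g - 5)*(g - 2)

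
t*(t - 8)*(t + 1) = t^3 - 7*t^2 - 8*t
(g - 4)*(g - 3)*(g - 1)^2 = g^4 - 9*g^3 + 27*g^2 - 31*g + 12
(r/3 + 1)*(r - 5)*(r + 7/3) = r^3/3 + r^2/9 - 59*r/9 - 35/3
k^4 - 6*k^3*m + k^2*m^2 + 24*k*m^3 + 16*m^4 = (k - 4*m)^2*(k + m)^2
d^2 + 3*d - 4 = (d - 1)*(d + 4)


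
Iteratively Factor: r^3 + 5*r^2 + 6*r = (r + 2)*(r^2 + 3*r) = (r + 2)*(r + 3)*(r)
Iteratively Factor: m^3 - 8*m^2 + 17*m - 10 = (m - 2)*(m^2 - 6*m + 5) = (m - 5)*(m - 2)*(m - 1)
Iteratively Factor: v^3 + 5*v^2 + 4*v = (v + 1)*(v^2 + 4*v) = (v + 1)*(v + 4)*(v)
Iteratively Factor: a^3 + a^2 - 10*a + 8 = (a - 2)*(a^2 + 3*a - 4) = (a - 2)*(a + 4)*(a - 1)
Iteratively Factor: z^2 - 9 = (z - 3)*(z + 3)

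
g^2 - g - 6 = (g - 3)*(g + 2)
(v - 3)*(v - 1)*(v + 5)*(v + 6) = v^4 + 7*v^3 - 11*v^2 - 87*v + 90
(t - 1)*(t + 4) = t^2 + 3*t - 4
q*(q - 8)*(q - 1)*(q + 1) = q^4 - 8*q^3 - q^2 + 8*q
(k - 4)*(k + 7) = k^2 + 3*k - 28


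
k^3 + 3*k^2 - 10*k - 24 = (k - 3)*(k + 2)*(k + 4)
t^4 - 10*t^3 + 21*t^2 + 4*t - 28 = (t - 7)*(t - 2)^2*(t + 1)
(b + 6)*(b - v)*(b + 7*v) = b^3 + 6*b^2*v + 6*b^2 - 7*b*v^2 + 36*b*v - 42*v^2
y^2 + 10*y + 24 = (y + 4)*(y + 6)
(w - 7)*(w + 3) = w^2 - 4*w - 21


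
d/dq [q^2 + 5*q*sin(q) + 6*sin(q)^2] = 5*q*cos(q) + 2*q + 5*sin(q) + 6*sin(2*q)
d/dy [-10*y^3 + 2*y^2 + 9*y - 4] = -30*y^2 + 4*y + 9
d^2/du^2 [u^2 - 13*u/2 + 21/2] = 2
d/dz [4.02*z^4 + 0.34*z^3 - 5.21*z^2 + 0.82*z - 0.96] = 16.08*z^3 + 1.02*z^2 - 10.42*z + 0.82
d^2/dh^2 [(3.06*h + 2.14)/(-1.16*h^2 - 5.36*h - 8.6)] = (-(2.32*h + 5.36)*(3.06*h + 2.14)*(4.64*h + 10.72) + (21.2976*h + 37.768)*(1.16*h^2 + 5.36*h + 8.6))/(1.16*h^2 + 5.36*h + 8.6)^3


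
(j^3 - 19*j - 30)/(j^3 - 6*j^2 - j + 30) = (j + 3)/(j - 3)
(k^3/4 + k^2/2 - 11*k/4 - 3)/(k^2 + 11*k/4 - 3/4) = (k^3 + 2*k^2 - 11*k - 12)/(4*k^2 + 11*k - 3)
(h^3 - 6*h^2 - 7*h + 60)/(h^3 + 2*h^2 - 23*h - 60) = (h - 4)/(h + 4)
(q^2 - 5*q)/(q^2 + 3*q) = (q - 5)/(q + 3)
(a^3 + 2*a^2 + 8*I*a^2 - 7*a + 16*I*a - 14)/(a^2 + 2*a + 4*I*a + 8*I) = (a^2 + 8*I*a - 7)/(a + 4*I)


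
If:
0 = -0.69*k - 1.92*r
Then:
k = -2.78260869565217*r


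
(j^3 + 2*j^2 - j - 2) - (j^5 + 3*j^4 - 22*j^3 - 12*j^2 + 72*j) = -j^5 - 3*j^4 + 23*j^3 + 14*j^2 - 73*j - 2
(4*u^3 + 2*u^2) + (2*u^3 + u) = 6*u^3 + 2*u^2 + u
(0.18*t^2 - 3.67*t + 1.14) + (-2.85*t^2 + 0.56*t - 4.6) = -2.67*t^2 - 3.11*t - 3.46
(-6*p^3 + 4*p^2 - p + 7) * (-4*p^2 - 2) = 24*p^5 - 16*p^4 + 16*p^3 - 36*p^2 + 2*p - 14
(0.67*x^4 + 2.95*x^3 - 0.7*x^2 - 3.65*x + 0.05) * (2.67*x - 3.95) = 1.7889*x^5 + 5.23*x^4 - 13.5215*x^3 - 6.9805*x^2 + 14.551*x - 0.1975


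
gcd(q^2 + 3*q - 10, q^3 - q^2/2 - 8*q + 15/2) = 1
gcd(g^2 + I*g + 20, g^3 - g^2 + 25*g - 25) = g + 5*I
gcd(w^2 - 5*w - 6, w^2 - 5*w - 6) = w^2 - 5*w - 6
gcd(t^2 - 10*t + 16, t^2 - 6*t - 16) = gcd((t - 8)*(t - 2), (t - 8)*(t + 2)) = t - 8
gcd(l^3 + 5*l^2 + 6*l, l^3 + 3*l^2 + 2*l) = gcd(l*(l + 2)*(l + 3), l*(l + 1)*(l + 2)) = l^2 + 2*l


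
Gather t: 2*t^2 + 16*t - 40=2*t^2 + 16*t - 40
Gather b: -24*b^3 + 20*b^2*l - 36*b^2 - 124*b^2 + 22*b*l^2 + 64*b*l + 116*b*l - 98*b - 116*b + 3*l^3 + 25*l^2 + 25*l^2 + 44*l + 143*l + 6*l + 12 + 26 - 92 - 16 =-24*b^3 + b^2*(20*l - 160) + b*(22*l^2 + 180*l - 214) + 3*l^3 + 50*l^2 + 193*l - 70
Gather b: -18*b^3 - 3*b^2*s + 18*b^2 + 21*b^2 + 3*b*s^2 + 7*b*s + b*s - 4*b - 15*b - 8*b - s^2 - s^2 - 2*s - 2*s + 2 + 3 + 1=-18*b^3 + b^2*(39 - 3*s) + b*(3*s^2 + 8*s - 27) - 2*s^2 - 4*s + 6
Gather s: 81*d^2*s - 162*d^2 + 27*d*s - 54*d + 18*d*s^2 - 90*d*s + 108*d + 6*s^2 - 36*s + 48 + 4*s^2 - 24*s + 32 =-162*d^2 + 54*d + s^2*(18*d + 10) + s*(81*d^2 - 63*d - 60) + 80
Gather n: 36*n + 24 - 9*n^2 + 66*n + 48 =-9*n^2 + 102*n + 72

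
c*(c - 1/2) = c^2 - c/2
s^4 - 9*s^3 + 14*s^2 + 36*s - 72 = (s - 6)*(s - 3)*(s - 2)*(s + 2)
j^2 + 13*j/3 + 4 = (j + 4/3)*(j + 3)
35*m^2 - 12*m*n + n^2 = (-7*m + n)*(-5*m + n)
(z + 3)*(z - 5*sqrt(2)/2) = z^2 - 5*sqrt(2)*z/2 + 3*z - 15*sqrt(2)/2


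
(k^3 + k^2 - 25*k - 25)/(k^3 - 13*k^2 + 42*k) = (k^3 + k^2 - 25*k - 25)/(k*(k^2 - 13*k + 42))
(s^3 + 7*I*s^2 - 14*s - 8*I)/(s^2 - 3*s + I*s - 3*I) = (s^2 + 6*I*s - 8)/(s - 3)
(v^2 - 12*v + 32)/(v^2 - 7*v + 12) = (v - 8)/(v - 3)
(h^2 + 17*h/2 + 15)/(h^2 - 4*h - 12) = (h^2 + 17*h/2 + 15)/(h^2 - 4*h - 12)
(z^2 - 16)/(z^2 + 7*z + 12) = (z - 4)/(z + 3)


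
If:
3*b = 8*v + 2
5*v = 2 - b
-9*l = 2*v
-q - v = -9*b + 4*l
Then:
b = 26/23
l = -8/207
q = 2102/207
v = 4/23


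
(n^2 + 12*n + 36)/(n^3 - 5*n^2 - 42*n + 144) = (n + 6)/(n^2 - 11*n + 24)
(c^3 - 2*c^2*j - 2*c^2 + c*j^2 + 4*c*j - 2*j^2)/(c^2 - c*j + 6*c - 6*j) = (c^2 - c*j - 2*c + 2*j)/(c + 6)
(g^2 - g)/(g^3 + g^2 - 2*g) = 1/(g + 2)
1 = 1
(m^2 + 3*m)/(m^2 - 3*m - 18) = m/(m - 6)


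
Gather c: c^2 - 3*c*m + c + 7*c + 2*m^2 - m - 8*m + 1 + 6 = c^2 + c*(8 - 3*m) + 2*m^2 - 9*m + 7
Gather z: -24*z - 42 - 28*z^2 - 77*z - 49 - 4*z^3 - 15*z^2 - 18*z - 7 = -4*z^3 - 43*z^2 - 119*z - 98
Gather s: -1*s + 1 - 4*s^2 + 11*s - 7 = -4*s^2 + 10*s - 6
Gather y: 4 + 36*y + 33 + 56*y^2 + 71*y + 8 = 56*y^2 + 107*y + 45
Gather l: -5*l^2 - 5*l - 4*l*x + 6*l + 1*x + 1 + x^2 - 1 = -5*l^2 + l*(1 - 4*x) + x^2 + x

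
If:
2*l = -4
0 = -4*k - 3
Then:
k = -3/4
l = -2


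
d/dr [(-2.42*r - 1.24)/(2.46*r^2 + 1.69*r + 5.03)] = (5.9532*r^2 + 6.1008*r - 10.077)/(6.0516*r^4 + 8.3148*r^3 + 27.6037*r^2 + 17.0014*r + 25.3009)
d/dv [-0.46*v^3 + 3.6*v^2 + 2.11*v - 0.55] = -1.38*v^2 + 7.2*v + 2.11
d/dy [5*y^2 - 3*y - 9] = 10*y - 3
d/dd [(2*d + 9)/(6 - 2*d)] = 15/(2*(d - 3)^2)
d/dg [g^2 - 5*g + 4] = 2*g - 5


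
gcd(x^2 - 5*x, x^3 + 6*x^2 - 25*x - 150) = x - 5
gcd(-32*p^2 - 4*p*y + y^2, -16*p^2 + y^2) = 4*p + y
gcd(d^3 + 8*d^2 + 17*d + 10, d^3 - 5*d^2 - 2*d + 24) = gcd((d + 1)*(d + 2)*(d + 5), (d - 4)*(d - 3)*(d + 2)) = d + 2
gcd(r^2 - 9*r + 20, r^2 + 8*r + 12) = 1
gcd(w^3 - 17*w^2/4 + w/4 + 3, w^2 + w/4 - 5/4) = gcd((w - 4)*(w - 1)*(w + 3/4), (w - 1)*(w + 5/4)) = w - 1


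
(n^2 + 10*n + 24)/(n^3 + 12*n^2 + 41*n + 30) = (n + 4)/(n^2 + 6*n + 5)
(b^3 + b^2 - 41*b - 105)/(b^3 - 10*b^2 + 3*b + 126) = (b + 5)/(b - 6)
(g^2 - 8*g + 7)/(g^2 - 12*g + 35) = (g - 1)/(g - 5)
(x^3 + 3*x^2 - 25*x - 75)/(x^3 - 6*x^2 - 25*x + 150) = (x + 3)/(x - 6)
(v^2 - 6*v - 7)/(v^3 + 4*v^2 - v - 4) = (v - 7)/(v^2 + 3*v - 4)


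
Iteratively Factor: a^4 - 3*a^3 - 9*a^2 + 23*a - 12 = (a - 4)*(a^3 + a^2 - 5*a + 3) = (a - 4)*(a - 1)*(a^2 + 2*a - 3) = (a - 4)*(a - 1)^2*(a + 3)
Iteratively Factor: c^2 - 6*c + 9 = (c - 3)*(c - 3)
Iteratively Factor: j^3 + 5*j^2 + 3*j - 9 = (j + 3)*(j^2 + 2*j - 3) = (j - 1)*(j + 3)*(j + 3)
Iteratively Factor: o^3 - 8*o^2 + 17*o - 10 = (o - 1)*(o^2 - 7*o + 10) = (o - 5)*(o - 1)*(o - 2)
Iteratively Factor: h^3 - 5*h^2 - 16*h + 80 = (h - 4)*(h^2 - h - 20) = (h - 4)*(h + 4)*(h - 5)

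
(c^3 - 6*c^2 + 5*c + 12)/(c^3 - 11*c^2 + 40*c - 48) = (c + 1)/(c - 4)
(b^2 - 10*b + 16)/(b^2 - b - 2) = (b - 8)/(b + 1)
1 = 1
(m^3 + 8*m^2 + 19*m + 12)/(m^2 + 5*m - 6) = (m^3 + 8*m^2 + 19*m + 12)/(m^2 + 5*m - 6)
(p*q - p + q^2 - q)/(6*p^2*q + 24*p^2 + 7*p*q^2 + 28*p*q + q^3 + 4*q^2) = (q - 1)/(6*p*q + 24*p + q^2 + 4*q)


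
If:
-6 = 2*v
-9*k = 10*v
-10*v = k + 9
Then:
No Solution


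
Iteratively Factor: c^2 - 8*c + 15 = (c - 3)*(c - 5)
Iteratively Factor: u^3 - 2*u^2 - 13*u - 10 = (u - 5)*(u^2 + 3*u + 2) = (u - 5)*(u + 2)*(u + 1)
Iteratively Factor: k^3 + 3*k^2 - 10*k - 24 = (k + 4)*(k^2 - k - 6) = (k + 2)*(k + 4)*(k - 3)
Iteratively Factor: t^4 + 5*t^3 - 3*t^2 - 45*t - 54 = (t + 3)*(t^3 + 2*t^2 - 9*t - 18) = (t - 3)*(t + 3)*(t^2 + 5*t + 6) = (t - 3)*(t + 3)^2*(t + 2)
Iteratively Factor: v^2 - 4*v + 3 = (v - 3)*(v - 1)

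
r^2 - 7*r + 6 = (r - 6)*(r - 1)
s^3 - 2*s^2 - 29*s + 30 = (s - 6)*(s - 1)*(s + 5)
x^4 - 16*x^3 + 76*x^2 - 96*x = x*(x - 8)*(x - 6)*(x - 2)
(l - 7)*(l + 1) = l^2 - 6*l - 7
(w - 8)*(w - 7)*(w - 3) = w^3 - 18*w^2 + 101*w - 168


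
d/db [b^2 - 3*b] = 2*b - 3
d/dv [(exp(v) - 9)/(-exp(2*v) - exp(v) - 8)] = ((exp(v) - 9)*(2*exp(v) + 1) - exp(2*v) - exp(v) - 8)*exp(v)/(exp(2*v) + exp(v) + 8)^2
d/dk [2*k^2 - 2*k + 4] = 4*k - 2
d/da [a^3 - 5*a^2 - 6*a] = 3*a^2 - 10*a - 6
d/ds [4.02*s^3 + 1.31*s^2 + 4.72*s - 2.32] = 12.06*s^2 + 2.62*s + 4.72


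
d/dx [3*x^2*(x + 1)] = 3*x*(3*x + 2)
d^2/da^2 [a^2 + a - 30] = 2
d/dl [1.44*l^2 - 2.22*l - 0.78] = 2.88*l - 2.22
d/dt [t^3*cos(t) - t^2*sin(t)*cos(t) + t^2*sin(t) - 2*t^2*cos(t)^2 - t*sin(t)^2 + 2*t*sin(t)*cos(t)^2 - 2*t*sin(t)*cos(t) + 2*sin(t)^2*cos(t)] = -t^3*sin(t) + 2*t^2*sin(2*t) + 4*t^2*cos(t) - t^2*cos(2*t) - 2*t*sin(2*t) + 2*sqrt(2)*t*sin(t + pi/4) - 3*t*cos(t)/2 - 4*t*cos(2*t) + 3*t*cos(3*t)/2 - 2*t - sin(2*t) + 2*sin(3*t) + cos(2*t)/2 - 1/2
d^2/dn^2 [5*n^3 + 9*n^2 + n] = 30*n + 18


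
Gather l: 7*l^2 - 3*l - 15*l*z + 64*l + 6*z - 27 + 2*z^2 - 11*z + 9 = 7*l^2 + l*(61 - 15*z) + 2*z^2 - 5*z - 18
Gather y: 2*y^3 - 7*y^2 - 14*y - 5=2*y^3 - 7*y^2 - 14*y - 5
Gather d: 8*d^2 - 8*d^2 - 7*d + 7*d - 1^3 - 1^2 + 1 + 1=0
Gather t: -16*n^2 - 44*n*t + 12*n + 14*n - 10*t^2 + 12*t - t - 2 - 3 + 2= -16*n^2 + 26*n - 10*t^2 + t*(11 - 44*n) - 3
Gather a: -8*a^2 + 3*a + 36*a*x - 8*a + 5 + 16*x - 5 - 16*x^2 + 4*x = -8*a^2 + a*(36*x - 5) - 16*x^2 + 20*x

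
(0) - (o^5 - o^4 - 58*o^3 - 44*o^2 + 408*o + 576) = -o^5 + o^4 + 58*o^3 + 44*o^2 - 408*o - 576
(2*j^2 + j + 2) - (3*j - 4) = 2*j^2 - 2*j + 6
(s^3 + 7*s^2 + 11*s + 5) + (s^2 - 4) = s^3 + 8*s^2 + 11*s + 1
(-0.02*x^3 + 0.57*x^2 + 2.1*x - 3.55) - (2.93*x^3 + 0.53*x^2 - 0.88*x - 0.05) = -2.95*x^3 + 0.0399999999999999*x^2 + 2.98*x - 3.5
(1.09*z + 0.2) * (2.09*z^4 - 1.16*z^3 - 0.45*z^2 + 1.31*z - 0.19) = 2.2781*z^5 - 0.8464*z^4 - 0.7225*z^3 + 1.3379*z^2 + 0.0549*z - 0.038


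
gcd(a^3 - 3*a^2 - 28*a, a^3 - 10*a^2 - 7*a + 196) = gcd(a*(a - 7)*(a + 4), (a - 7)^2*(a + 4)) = a^2 - 3*a - 28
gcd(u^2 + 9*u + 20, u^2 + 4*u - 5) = u + 5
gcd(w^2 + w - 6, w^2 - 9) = w + 3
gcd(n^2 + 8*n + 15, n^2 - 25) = n + 5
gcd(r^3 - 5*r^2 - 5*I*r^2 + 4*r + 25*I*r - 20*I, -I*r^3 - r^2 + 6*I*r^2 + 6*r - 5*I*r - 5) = r - 1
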